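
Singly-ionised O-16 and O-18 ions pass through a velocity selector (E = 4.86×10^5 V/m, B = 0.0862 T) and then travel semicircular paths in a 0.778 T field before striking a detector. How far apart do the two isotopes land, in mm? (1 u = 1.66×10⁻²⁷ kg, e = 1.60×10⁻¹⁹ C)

Both emerge at v = E/B₁ = 5.64×10^6 m/s.
r = mv/(qB₂), so r₁ = 1.203 m and r₂ = 1.353 m, giving Δr = 0.150 m.
After a semicircle each ion lands a diameter 2r from the entry slit, so the separation is 2Δr = 0.301 m.

Δd ≈ 301 mm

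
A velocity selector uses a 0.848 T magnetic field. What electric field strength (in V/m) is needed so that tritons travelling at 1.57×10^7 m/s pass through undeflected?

qE = qvB ⇒ E = vB = (1.57×10^7)(0.848) = 1.33×10^7 V/m.

E ≈ 1.33×10^7 V/m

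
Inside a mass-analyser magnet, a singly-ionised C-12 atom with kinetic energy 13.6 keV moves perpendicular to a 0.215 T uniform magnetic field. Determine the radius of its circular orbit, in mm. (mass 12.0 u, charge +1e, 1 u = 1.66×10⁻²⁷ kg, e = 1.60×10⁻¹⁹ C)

r ≈ 271 mm

Convert the energy: K = 13.6 keV = 2.18×10^-15 J.
v = √(2K/m) = √(2·2.18×10^-15/1.99×10^-26) = 4.67×10^5 m/s.
r = mv/(qB) = (1.99×10^-26)(4.67×10^5) / [(1×1.60×10^-19)(0.215)] = 0.271 m.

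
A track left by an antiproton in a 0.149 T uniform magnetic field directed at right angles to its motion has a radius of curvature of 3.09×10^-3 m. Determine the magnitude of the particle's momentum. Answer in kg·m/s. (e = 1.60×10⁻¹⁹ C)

p ≈ 7.37×10^-23 kg·m/s

Since qvB = mv²/r, the momentum p = mv = qBr.
p = (1×1.60×10^-19)(0.149)(3.09×10^-3) = 7.37×10^-23 kg·m/s.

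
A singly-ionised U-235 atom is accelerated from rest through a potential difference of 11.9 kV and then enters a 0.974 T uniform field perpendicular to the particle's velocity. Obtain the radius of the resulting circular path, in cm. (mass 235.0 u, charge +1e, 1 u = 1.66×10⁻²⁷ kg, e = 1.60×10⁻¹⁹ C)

r ≈ 24.7 cm

The kinetic energy gained is K = qV = (1×1.60×10^-19)(1.19×10^4) = 1.90×10^-15 J.
v = √(2K/m) = 9.88×10^4 m/s.
r = mv/(qB) = (3.90×10^-25)(9.88×10^4) / [(1×1.60×10^-19)(0.974)] = 0.247 m.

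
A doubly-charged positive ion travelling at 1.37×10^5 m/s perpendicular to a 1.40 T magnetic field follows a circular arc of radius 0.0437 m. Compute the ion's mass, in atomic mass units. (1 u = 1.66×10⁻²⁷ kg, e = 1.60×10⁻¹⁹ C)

m ≈ 86.1 u

qvB = mv²/r ⇒ m = qBr/v.
m = (2×1.60×10^-19)(1.40)(0.0437) / (1.37×10^5) = 1.43×10^-25 kg = 86.1 u.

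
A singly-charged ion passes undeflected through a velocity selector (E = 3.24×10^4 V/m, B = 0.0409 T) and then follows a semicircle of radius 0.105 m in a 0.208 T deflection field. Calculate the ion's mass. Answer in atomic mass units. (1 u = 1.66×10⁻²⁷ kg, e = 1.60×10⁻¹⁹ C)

m ≈ 2.66 u

v = E/B₁ = 7.92×10^5 m/s.
From r = mv/(qB₂), m = qB₂r/v = (1×1.60×10^-19)(0.208)(0.105) / (7.92×10^5) = 4.41×10^-27 kg.
In atomic mass units: m = 4.41×10^-27 / 1.66×10^-27 = 2.66 u.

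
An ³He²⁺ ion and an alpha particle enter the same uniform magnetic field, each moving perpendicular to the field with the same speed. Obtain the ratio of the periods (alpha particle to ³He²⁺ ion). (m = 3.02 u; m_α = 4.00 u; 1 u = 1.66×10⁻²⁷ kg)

T = 2πm/(qB) is independent of speed, so T₂/T₁ = (m₂/q₂)/(m₁/q₁).
T_{alpha particle}/T_{³He²⁺ ion} = (6.64×10^-27/2e) / (5.01×10^-27/2e) = 1.32.

ratio ≈ 1.32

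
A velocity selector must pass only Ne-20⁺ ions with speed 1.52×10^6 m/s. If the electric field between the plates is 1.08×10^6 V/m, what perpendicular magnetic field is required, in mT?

B ≈ 711 mT

qE = qvB ⇒ B = E/v = (1.08×10^6) / (1.52×10^6) = 0.711 T.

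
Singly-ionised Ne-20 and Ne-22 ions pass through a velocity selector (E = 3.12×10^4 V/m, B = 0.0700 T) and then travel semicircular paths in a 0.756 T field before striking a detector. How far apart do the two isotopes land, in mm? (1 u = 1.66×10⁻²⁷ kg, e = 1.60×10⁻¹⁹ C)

Δd ≈ 24.5 mm

Both emerge at v = E/B₁ = 4.46×10^5 m/s.
r = mv/(qB₂), so r₁ = 0.1223 m and r₂ = 0.1346 m, giving Δr = 0.0122 m.
After a semicircle each ion lands a diameter 2r from the entry slit, so the separation is 2Δr = 0.0245 m.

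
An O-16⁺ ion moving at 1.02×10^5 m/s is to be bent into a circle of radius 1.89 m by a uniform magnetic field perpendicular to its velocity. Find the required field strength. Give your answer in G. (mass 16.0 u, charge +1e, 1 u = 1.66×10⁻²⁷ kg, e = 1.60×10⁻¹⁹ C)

qvB = mv²/r gives B = mv/(qr).
B = (2.66×10^-26)(1.02×10^5) / [(1×1.60×10^-19)(1.89)] = 8.96×10^-3 T.

B ≈ 89.6 G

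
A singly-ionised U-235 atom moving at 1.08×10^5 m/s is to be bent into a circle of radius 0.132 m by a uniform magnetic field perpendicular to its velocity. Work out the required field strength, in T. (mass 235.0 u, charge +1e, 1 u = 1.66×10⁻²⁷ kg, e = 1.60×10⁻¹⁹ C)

qvB = mv²/r gives B = mv/(qr).
B = (3.90×10^-25)(1.08×10^5) / [(1×1.60×10^-19)(0.132)] = 1.99 T.

B ≈ 1.99 T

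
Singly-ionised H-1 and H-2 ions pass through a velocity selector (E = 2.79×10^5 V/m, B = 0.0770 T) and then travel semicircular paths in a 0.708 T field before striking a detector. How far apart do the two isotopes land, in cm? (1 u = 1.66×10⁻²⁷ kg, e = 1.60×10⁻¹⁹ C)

Both emerge at v = E/B₁ = 3.62×10^6 m/s.
r = mv/(qB₂), so r₁ = 0.05310 m and r₂ = 0.1062 m, giving Δr = 0.0531 m.
After a semicircle each ion lands a diameter 2r from the entry slit, so the separation is 2Δr = 0.106 m.

Δd ≈ 10.6 cm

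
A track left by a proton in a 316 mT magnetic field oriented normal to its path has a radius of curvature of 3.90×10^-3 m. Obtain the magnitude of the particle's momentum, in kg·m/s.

p ≈ 1.97×10^-22 kg·m/s

Since qvB = mv²/r, the momentum p = mv = qBr.
p = (1×1.60×10^-19)(0.316)(3.90×10^-3) = 1.97×10^-22 kg·m/s.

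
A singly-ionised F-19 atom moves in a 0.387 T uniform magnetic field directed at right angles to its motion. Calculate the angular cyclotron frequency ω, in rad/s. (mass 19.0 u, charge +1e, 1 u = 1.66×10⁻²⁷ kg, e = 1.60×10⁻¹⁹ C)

ω ≈ 1.96×10^6 rad/s

ω = qB/m = (1×1.60×10^-19)(0.387) / (3.15×10^-26) = 1.96×10^6 rad/s.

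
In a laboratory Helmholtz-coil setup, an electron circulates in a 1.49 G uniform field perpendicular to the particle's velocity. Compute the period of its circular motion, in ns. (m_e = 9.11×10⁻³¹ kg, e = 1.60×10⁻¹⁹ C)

The cyclotron period is independent of speed: T = 2πm/(qB).
T = 2π(9.11×10^-31) / [(1×1.60×10^-19)(1.49×10^-4)] = 2.40×10^-7 s.

T ≈ 240 ns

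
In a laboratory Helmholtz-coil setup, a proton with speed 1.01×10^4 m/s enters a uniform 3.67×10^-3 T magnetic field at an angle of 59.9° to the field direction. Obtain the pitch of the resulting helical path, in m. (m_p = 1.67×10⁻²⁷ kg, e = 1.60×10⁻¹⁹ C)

The velocity component along B is v∥ = v cos59.9° = 5070 m/s.
The cyclotron period T = 2πm/(qB) = 1.79×10^-5 s is set by m, q, B alone.
Pitch = v∥·T = (5070)(1.79×10^-5) = 0.0905 m.

pitch ≈ 0.0905 m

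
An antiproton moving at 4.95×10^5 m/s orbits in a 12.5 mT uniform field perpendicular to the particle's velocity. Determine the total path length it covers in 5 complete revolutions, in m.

r = mv/(qB) = 0.413 m, so one revolution covers 2πr = 2.60 m.
In 5 revolutions: L = 5·2πr = 13.0 m.

L ≈ 13.0 m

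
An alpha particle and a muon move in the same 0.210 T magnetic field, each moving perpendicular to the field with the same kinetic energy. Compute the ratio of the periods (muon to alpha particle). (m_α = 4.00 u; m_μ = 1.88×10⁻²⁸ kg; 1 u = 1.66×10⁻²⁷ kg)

ratio ≈ 0.0566

T = 2πm/(qB) is independent of speed, so T₂/T₁ = (m₂/q₂)/(m₁/q₁).
T_{muon}/T_{alpha particle} = (1.88×10^-28/1e) / (6.64×10^-27/2e) = 0.0566.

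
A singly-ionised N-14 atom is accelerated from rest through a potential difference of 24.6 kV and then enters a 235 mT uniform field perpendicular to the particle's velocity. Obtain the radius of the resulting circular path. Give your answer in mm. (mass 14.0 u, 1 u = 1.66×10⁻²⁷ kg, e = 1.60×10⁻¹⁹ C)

r ≈ 360 mm

The kinetic energy gained is K = qV = (1×1.60×10^-19)(2.46×10^4) = 3.94×10^-15 J.
v = √(2K/m) = 5.82×10^5 m/s.
r = mv/(qB) = (2.32×10^-26)(5.82×10^5) / [(1×1.60×10^-19)(0.235)] = 0.360 m.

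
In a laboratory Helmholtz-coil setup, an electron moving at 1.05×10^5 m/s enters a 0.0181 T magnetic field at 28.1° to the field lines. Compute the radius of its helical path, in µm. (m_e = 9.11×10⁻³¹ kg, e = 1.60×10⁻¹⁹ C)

Only the perpendicular component v⊥ = v sin28.1° = 4.95×10^4 m/s is bent by the field.
r = m v⊥ /(qB) = (9.11×10^-31)(4.95×10^4) / [(1×1.60×10^-19)(0.0181)] = 1.56×10^-5 m.

r ≈ 15.6 µm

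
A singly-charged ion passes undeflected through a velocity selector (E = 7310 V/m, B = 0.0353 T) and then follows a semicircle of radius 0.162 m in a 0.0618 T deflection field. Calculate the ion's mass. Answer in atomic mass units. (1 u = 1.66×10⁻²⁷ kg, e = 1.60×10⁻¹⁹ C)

m ≈ 4.66 u

v = E/B₁ = 2.07×10^5 m/s.
From r = mv/(qB₂), m = qB₂r/v = (1×1.60×10^-19)(0.0618)(0.162) / (2.07×10^5) = 7.74×10^-27 kg.
In atomic mass units: m = 7.74×10^-27 / 1.66×10^-27 = 4.66 u.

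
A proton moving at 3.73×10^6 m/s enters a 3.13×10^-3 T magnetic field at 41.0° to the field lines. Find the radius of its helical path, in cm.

Only the perpendicular component v⊥ = v sin41.0° = 2.45×10^6 m/s is bent by the field.
r = m v⊥ /(qB) = (1.67×10^-27)(2.45×10^6) / [(1×1.60×10^-19)(3.13×10^-3)] = 8.16 m.

r ≈ 816 cm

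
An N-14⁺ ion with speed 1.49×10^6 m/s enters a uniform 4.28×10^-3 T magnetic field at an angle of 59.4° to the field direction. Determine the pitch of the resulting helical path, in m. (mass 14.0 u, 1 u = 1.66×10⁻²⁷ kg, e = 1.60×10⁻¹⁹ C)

The velocity component along B is v∥ = v cos59.4° = 7.58×10^5 m/s.
The cyclotron period T = 2πm/(qB) = 2.13×10^-4 s is set by m, q, B alone.
Pitch = v∥·T = (7.58×10^5)(2.13×10^-4) = 162 m.

pitch ≈ 162 m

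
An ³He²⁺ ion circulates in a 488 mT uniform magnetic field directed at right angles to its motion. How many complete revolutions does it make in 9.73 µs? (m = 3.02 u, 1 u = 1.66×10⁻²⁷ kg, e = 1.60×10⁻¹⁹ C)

T = 2πm/(qB) = 2π(5.0132×10^-27) / [(2×1.60×10^-19)(0.488)] = 2.0171×10^-7 s.
N = t/T = 9.73×10^-6 / 2.0171×10^-7 ≈ 48.24, so 48 complete revolutions.

N = 48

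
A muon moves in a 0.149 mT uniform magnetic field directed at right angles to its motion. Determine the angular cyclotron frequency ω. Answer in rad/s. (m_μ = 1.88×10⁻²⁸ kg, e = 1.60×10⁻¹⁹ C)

ω = qB/m = (1×1.60×10^-19)(1.49×10^-4) / (1.88×10^-28) = 1.27×10^5 rad/s.

ω ≈ 1.27×10^5 rad/s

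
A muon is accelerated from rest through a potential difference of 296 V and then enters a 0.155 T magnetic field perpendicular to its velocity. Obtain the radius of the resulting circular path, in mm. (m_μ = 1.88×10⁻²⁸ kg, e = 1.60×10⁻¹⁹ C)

r ≈ 5.38 mm

The kinetic energy gained is K = qV = (1×1.60×10^-19)(296) = 4.74×10^-17 J.
v = √(2K/m) = 7.10×10^5 m/s.
r = mv/(qB) = (1.88×10^-28)(7.10×10^5) / [(1×1.60×10^-19)(0.155)] = 5.38×10^-3 m.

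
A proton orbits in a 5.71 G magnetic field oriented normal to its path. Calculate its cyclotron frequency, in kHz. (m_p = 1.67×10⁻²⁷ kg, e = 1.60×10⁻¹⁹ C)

f = qB/(2πm) = (1×1.60×10^-19)(5.71×10^-4) / [2π(1.67×10^-27)] = 8710 Hz.

f ≈ 8.71 kHz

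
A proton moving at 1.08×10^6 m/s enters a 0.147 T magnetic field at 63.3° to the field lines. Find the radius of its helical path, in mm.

r ≈ 68.5 mm

Only the perpendicular component v⊥ = v sin63.3° = 9.65×10^5 m/s is bent by the field.
r = m v⊥ /(qB) = (1.67×10^-27)(9.65×10^5) / [(1×1.60×10^-19)(0.147)] = 0.0685 m.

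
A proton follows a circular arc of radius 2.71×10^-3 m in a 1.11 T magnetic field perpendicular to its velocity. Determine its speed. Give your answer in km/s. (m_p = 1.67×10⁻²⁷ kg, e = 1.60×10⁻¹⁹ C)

v ≈ 288 km/s

From qvB = mv²/r, v = qBr/m.
v = (1×1.60×10^-19)(1.11)(2.71×10^-3) / (1.67×10^-27) = 2.88×10^5 m/s.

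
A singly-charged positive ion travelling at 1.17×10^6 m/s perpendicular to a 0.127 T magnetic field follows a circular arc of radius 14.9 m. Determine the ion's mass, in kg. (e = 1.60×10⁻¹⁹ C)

m ≈ 2.59×10^-25 kg

qvB = mv²/r ⇒ m = qBr/v.
m = (1×1.60×10^-19)(0.127)(14.9) / (1.17×10^6) = 2.59×10^-25 kg.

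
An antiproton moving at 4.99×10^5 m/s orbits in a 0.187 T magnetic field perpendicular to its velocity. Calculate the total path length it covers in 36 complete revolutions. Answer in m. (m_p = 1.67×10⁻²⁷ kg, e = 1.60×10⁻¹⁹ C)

r = mv/(qB) = 0.0279 m, so one revolution covers 2πr = 0.175 m.
In 36 revolutions: L = 36·2πr = 6.30 m.

L ≈ 6.30 m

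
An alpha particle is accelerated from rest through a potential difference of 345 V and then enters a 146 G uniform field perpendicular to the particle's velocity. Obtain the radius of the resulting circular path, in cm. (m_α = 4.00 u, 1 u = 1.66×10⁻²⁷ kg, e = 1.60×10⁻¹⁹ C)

The kinetic energy gained is K = qV = (2×1.60×10^-19)(345) = 1.10×10^-16 J.
v = √(2K/m) = 1.82×10^5 m/s.
r = mv/(qB) = (6.64×10^-27)(1.82×10^5) / [(2×1.60×10^-19)(0.0146)] = 0.259 m.

r ≈ 25.9 cm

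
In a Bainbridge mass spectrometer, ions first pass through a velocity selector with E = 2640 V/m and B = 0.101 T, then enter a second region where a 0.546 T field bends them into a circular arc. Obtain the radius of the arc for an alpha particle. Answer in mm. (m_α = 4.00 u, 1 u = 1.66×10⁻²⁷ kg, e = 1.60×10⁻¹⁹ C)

The selector passes v = E/B = 2640/0.101 = 2.61×10^4 m/s.
In the deflection region, r = mv/(qB₂) = (6.64×10^-27)(2.61×10^4) / [(2×1.60×10^-19)(0.546)] = 9.93×10^-4 m.

r ≈ 0.993 mm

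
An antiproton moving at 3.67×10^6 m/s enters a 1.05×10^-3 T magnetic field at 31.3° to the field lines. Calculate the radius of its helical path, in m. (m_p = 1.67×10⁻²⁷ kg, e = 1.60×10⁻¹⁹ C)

Only the perpendicular component v⊥ = v sin31.3° = 1.91×10^6 m/s is bent by the field.
r = m v⊥ /(qB) = (1.67×10^-27)(1.91×10^6) / [(1×1.60×10^-19)(1.05×10^-3)] = 19.0 m.

r ≈ 19.0 m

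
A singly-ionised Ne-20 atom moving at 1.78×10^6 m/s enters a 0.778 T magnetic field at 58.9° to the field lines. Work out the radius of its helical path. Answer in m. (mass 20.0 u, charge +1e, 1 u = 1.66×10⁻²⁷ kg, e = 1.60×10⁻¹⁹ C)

Only the perpendicular component v⊥ = v sin58.9° = 1.52×10^6 m/s is bent by the field.
r = m v⊥ /(qB) = (3.32×10^-26)(1.52×10^6) / [(1×1.60×10^-19)(0.778)] = 0.407 m.

r ≈ 0.407 m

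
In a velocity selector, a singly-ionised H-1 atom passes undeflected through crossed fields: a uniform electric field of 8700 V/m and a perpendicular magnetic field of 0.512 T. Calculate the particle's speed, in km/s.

v ≈ 17.0 km/s

For zero net force, qE = qvB, so v = E/B.
v = (8700) / (0.512) = 1.70×10^4 m/s.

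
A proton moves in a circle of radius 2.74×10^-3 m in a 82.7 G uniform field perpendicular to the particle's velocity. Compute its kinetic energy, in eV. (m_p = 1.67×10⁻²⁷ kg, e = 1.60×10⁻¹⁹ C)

K ≈ 0.0246 eV

v = qBr/m = (1×1.60×10^-19)(8.27×10^-3)(2.74×10^-3) / (1.67×10^-27) = 2170 m/s.
K = ½mv² = 0.5·(1.67×10^-27)·(2170)² = 3.94×10^-21 J = 0.0246 eV.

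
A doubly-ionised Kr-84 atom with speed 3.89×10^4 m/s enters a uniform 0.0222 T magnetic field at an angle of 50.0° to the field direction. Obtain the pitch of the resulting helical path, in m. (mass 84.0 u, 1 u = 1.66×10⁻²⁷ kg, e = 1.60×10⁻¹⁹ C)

pitch ≈ 3.08 m

The velocity component along B is v∥ = v cos50.0° = 2.50×10^4 m/s.
The cyclotron period T = 2πm/(qB) = 1.23×10^-4 s is set by m, q, B alone.
Pitch = v∥·T = (2.50×10^4)(1.23×10^-4) = 3.08 m.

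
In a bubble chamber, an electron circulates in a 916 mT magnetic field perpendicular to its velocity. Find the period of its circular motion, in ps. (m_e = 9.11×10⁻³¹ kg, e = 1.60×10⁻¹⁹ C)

T ≈ 39.1 ps

The cyclotron period is independent of speed: T = 2πm/(qB).
T = 2π(9.11×10^-31) / [(1×1.60×10^-19)(0.916)] = 3.91×10^-11 s.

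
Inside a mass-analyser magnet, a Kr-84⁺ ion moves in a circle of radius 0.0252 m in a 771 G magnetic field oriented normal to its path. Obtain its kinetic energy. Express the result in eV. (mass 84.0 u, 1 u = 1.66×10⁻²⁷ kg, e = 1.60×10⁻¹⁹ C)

K ≈ 2.17 eV

v = qBr/m = (1×1.60×10^-19)(0.0771)(0.0252) / (1.39×10^-25) = 2230 m/s.
K = ½mv² = 0.5·(1.39×10^-25)·(2230)² = 3.47×10^-19 J = 2.17 eV.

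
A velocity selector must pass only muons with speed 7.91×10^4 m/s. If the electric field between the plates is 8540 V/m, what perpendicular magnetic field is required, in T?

qE = qvB ⇒ B = E/v = (8540) / (7.91×10^4) = 0.108 T.

B ≈ 0.108 T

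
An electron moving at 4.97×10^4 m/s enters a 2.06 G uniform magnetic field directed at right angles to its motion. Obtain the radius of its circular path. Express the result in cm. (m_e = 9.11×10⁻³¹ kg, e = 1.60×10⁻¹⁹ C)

The magnetic force provides the centripetal force: qvB = mv²/r, so r = mv/(qB).
r = (9.11×10^-31 kg)(4.97×10^4 m/s) / [(1×1.60×10^-19 C)(2.06×10^-4 T)] = 1.37×10^-3 m.

r ≈ 0.137 cm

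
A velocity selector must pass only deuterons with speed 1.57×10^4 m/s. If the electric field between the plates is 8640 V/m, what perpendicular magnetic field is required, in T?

B ≈ 0.550 T

qE = qvB ⇒ B = E/v = (8640) / (1.57×10^4) = 0.550 T.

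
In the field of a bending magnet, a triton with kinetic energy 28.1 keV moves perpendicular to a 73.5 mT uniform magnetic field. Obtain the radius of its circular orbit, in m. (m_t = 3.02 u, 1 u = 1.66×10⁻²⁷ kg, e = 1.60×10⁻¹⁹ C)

r ≈ 0.571 m

Convert the energy: K = 28.1 keV = 4.50×10^-15 J.
v = √(2K/m) = √(2·4.50×10^-15/5.01×10^-27) = 1.34×10^6 m/s.
r = mv/(qB) = (5.01×10^-27)(1.34×10^6) / [(1×1.60×10^-19)(0.0735)] = 0.571 m.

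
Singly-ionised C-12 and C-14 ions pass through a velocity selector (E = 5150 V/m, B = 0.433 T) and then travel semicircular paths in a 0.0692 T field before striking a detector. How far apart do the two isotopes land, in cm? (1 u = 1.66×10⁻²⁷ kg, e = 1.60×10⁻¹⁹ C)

Δd ≈ 0.713 cm

Both emerge at v = E/B₁ = 1.19×10^4 m/s.
r = mv/(qB₂), so r₁ = 0.02140 m and r₂ = 0.02496 m, giving Δr = 3.57×10^-3 m.
After a semicircle each ion lands a diameter 2r from the entry slit, so the separation is 2Δr = 7.13×10^-3 m.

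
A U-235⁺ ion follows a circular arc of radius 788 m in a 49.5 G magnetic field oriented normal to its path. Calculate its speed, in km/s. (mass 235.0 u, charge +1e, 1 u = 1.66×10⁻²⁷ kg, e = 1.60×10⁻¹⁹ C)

From qvB = mv²/r, v = qBr/m.
v = (1×1.60×10^-19)(4.95×10^-3)(788) / (3.90×10^-25) = 1.60×10^6 m/s.

v ≈ 1600 km/s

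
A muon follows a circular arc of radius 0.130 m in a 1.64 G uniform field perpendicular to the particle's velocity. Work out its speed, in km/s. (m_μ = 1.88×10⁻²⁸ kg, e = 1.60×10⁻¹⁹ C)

From qvB = mv²/r, v = qBr/m.
v = (1×1.60×10^-19)(1.64×10^-4)(0.130) / (1.88×10^-28) = 1.81×10^4 m/s.

v ≈ 18.1 km/s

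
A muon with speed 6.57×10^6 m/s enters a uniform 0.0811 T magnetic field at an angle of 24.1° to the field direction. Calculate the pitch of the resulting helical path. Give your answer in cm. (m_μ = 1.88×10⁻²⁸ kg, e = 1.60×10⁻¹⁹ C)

The velocity component along B is v∥ = v cos24.1° = 6.00×10^6 m/s.
The cyclotron period T = 2πm/(qB) = 9.10×10^-8 s is set by m, q, B alone.
Pitch = v∥·T = (6.00×10^6)(9.10×10^-8) = 0.546 m.

pitch ≈ 54.6 cm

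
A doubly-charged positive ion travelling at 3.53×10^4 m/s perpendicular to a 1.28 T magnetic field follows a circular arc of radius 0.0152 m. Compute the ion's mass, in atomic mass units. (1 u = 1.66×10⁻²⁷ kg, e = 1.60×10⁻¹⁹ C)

m ≈ 106 u

qvB = mv²/r ⇒ m = qBr/v.
m = (2×1.60×10^-19)(1.28)(0.0152) / (3.53×10^4) = 1.76×10^-25 kg = 106 u.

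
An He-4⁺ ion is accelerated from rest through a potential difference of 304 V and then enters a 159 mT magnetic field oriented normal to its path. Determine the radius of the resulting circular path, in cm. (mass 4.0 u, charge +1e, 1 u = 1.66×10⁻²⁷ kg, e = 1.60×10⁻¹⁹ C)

The kinetic energy gained is K = qV = (1×1.60×10^-19)(304) = 4.86×10^-17 J.
v = √(2K/m) = 1.21×10^5 m/s.
r = mv/(qB) = (6.64×10^-27)(1.21×10^5) / [(1×1.60×10^-19)(0.159)] = 0.0316 m.

r ≈ 3.16 cm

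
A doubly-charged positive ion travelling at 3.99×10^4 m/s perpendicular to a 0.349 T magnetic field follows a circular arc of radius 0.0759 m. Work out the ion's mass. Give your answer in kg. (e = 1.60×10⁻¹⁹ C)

m ≈ 2.12×10^-25 kg

qvB = mv²/r ⇒ m = qBr/v.
m = (2×1.60×10^-19)(0.349)(0.0759) / (3.99×10^4) = 2.12×10^-25 kg.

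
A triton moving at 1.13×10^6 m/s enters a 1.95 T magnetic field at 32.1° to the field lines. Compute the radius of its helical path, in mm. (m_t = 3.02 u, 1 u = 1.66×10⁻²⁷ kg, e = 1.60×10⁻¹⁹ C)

r ≈ 9.65 mm

Only the perpendicular component v⊥ = v sin32.1° = 6.00×10^5 m/s is bent by the field.
r = m v⊥ /(qB) = (5.01×10^-27)(6.00×10^5) / [(1×1.60×10^-19)(1.95)] = 9.65×10^-3 m.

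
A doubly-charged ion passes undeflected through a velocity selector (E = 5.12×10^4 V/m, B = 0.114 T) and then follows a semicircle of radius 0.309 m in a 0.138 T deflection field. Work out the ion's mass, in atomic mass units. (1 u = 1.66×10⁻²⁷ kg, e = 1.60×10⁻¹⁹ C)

v = E/B₁ = 4.49×10^5 m/s.
From r = mv/(qB₂), m = qB₂r/v = (2×1.60×10^-19)(0.138)(0.309) / (4.49×10^5) = 3.04×10^-26 kg.
In atomic mass units: m = 3.04×10^-26 / 1.66×10^-27 = 18.3 u.

m ≈ 18.3 u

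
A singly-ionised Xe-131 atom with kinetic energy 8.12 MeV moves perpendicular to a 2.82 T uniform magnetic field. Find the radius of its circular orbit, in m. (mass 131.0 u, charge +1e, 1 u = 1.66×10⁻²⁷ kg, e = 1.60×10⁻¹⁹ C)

r ≈ 1.67 m

Convert the energy: K = 8.12 MeV = 1.30×10^-12 J.
v = √(2K/m) = √(2·1.30×10^-12/2.17×10^-25) = 3.46×10^6 m/s.
r = mv/(qB) = (2.17×10^-25)(3.46×10^6) / [(1×1.60×10^-19)(2.82)] = 1.67 m.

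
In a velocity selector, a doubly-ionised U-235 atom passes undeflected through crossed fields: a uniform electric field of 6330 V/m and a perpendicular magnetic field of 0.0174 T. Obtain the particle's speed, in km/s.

For zero net force, qE = qvB, so v = E/B.
v = (6330) / (0.0174) = 3.64×10^5 m/s.

v ≈ 364 km/s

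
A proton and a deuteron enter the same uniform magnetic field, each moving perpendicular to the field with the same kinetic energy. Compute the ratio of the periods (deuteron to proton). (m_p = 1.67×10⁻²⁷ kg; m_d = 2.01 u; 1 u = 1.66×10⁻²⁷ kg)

ratio ≈ 2.00

T = 2πm/(qB) is independent of speed, so T₂/T₁ = (m₂/q₂)/(m₁/q₁).
T_{deuteron}/T_{proton} = (3.34×10^-27/1e) / (1.67×10^-27/1e) = 2.00.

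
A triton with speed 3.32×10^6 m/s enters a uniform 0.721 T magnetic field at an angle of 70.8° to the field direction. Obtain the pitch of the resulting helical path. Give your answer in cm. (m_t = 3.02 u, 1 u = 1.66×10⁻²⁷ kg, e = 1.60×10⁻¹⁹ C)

pitch ≈ 29.8 cm

The velocity component along B is v∥ = v cos70.8° = 1.09×10^6 m/s.
The cyclotron period T = 2πm/(qB) = 2.73×10^-7 s is set by m, q, B alone.
Pitch = v∥·T = (1.09×10^6)(2.73×10^-7) = 0.298 m.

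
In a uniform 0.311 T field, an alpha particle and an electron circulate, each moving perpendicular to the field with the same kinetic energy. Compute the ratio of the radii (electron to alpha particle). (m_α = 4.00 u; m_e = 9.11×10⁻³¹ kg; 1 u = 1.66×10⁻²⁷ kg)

ratio ≈ 0.0234

r = √(2mK)/(qB) ⇒ at equal K, r ∝ √m/q.
r_{electron}/r_{alpha particle} = 0.0234.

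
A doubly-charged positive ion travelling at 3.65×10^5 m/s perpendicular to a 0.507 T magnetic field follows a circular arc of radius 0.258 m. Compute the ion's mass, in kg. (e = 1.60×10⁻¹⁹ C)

qvB = mv²/r ⇒ m = qBr/v.
m = (2×1.60×10^-19)(0.507)(0.258) / (3.65×10^5) = 1.15×10^-25 kg.

m ≈ 1.15×10^-25 kg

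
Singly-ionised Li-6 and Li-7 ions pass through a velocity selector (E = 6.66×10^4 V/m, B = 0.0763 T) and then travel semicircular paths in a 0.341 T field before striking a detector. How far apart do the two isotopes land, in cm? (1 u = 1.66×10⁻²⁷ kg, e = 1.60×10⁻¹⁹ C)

Both emerge at v = E/B₁ = 8.73×10^5 m/s.
r = mv/(qB₂), so r₁ = 0.1593 m and r₂ = 0.1859 m, giving Δr = 0.0266 m.
After a semicircle each ion lands a diameter 2r from the entry slit, so the separation is 2Δr = 0.0531 m.

Δd ≈ 5.31 cm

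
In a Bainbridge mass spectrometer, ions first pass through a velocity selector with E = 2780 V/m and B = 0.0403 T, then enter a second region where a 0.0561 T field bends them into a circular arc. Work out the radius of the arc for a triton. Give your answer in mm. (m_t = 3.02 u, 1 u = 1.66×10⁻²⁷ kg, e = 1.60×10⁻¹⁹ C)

The selector passes v = E/B = 2780/0.0403 = 6.90×10^4 m/s.
In the deflection region, r = mv/(qB₂) = (5.01×10^-27)(6.90×10^4) / [(1×1.60×10^-19)(0.0561)] = 0.0385 m.

r ≈ 38.5 mm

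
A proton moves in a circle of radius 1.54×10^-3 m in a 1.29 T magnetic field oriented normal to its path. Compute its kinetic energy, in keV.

v = qBr/m = (1×1.60×10^-19)(1.29)(1.54×10^-3) / (1.67×10^-27) = 1.90×10^5 m/s.
K = ½mv² = 0.5·(1.67×10^-27)·(1.90×10^5)² = 3.02×10^-17 J = 0.189 keV.

K ≈ 0.189 keV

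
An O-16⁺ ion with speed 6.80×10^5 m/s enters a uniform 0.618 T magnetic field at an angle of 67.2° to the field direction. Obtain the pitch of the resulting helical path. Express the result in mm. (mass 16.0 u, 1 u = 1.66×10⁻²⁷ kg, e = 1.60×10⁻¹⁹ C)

The velocity component along B is v∥ = v cos67.2° = 2.64×10^5 m/s.
The cyclotron period T = 2πm/(qB) = 1.69×10^-6 s is set by m, q, B alone.
Pitch = v∥·T = (2.64×10^5)(1.69×10^-6) = 0.445 m.

pitch ≈ 445 mm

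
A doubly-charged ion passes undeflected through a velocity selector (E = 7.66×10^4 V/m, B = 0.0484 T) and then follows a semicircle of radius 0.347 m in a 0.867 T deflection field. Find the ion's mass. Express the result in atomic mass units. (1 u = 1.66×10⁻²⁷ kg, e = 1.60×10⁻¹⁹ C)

v = E/B₁ = 1.58×10^6 m/s.
From r = mv/(qB₂), m = qB₂r/v = (2×1.60×10^-19)(0.867)(0.347) / (1.58×10^6) = 6.08×10^-26 kg.
In atomic mass units: m = 6.08×10^-26 / 1.66×10^-27 = 36.6 u.

m ≈ 36.6 u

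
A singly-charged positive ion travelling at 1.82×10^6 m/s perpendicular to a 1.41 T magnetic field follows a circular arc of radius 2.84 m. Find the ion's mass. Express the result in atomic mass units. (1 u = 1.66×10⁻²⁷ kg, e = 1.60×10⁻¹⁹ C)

qvB = mv²/r ⇒ m = qBr/v.
m = (1×1.60×10^-19)(1.41)(2.84) / (1.82×10^6) = 3.52×10^-25 kg = 212 u.

m ≈ 212 u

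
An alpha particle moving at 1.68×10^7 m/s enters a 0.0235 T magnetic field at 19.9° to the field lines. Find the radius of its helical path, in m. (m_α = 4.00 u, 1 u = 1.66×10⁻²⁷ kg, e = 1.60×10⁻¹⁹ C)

Only the perpendicular component v⊥ = v sin19.9° = 5.72×10^6 m/s is bent by the field.
r = m v⊥ /(qB) = (6.64×10^-27)(5.72×10^6) / [(2×1.60×10^-19)(0.0235)] = 5.05 m.

r ≈ 5.05 m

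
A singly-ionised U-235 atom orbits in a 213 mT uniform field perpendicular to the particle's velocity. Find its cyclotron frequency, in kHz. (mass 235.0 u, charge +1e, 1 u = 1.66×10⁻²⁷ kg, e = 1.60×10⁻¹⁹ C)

f = qB/(2πm) = (1×1.60×10^-19)(0.213) / [2π(3.90×10^-25)] = 1.39×10^4 Hz.

f ≈ 13.9 kHz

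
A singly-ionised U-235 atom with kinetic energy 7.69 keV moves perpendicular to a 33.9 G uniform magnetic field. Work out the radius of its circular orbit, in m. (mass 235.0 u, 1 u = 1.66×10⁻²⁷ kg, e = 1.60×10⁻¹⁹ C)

r ≈ 57.1 m

Convert the energy: K = 7.69 keV = 1.23×10^-15 J.
v = √(2K/m) = √(2·1.23×10^-15/3.90×10^-25) = 7.94×10^4 m/s.
r = mv/(qB) = (3.90×10^-25)(7.94×10^4) / [(1×1.60×10^-19)(3.39×10^-3)] = 57.1 m.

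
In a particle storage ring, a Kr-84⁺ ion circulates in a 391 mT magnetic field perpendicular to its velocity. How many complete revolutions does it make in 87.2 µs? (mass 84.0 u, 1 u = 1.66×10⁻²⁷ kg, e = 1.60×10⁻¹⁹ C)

T = 2πm/(qB) = 2π(1.3944×10^-25) / [(1×1.60×10^-19)(0.391)] = 1.4005×10^-5 s.
N = t/T = 8.72×10^-5 / 1.4005×10^-5 ≈ 6.23, so 6 complete revolutions.

N = 6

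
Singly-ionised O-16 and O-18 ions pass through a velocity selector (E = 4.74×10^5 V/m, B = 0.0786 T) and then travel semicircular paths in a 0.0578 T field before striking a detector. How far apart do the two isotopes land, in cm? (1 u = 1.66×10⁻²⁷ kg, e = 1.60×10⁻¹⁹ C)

Δd ≈ 433 cm

Both emerge at v = E/B₁ = 6.03×10^6 m/s.
r = mv/(qB₂), so r₁ = 17.32 m and r₂ = 19.48 m, giving Δr = 2.16 m.
After a semicircle each ion lands a diameter 2r from the entry slit, so the separation is 2Δr = 4.33 m.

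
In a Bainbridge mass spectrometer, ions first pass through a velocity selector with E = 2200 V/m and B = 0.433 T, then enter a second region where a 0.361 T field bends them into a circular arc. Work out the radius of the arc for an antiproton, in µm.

The selector passes v = E/B = 2200/0.433 = 5080 m/s.
In the deflection region, r = mv/(qB₂) = (1.67×10^-27)(5080) / [(1×1.60×10^-19)(0.361)] = 1.47×10^-4 m.

r ≈ 147 µm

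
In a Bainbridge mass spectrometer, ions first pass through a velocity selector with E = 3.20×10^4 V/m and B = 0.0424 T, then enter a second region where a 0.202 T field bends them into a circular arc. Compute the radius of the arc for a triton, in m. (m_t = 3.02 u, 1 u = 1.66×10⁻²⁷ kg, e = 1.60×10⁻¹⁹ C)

The selector passes v = E/B = 3.20×10^4/0.0424 = 7.55×10^5 m/s.
In the deflection region, r = mv/(qB₂) = (5.01×10^-27)(7.55×10^5) / [(1×1.60×10^-19)(0.202)] = 0.117 m.

r ≈ 0.117 m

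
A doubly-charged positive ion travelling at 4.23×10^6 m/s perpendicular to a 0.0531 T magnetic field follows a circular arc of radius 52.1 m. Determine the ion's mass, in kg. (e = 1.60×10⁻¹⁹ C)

m ≈ 2.09×10^-25 kg

qvB = mv²/r ⇒ m = qBr/v.
m = (2×1.60×10^-19)(0.0531)(52.1) / (4.23×10^6) = 2.09×10^-25 kg.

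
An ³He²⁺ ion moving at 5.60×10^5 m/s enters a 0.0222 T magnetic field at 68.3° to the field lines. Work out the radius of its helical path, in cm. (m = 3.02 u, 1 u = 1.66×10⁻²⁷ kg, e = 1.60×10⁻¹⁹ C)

r ≈ 36.7 cm

Only the perpendicular component v⊥ = v sin68.3° = 5.20×10^5 m/s is bent by the field.
r = m v⊥ /(qB) = (5.01×10^-27)(5.20×10^5) / [(2×1.60×10^-19)(0.0222)] = 0.367 m.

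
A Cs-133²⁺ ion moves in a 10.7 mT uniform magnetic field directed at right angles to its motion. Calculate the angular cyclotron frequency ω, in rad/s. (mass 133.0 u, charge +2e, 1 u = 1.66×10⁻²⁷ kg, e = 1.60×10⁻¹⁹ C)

ω = qB/m = (2×1.60×10^-19)(0.0107) / (2.21×10^-25) = 1.55×10^4 rad/s.

ω ≈ 1.55×10^4 rad/s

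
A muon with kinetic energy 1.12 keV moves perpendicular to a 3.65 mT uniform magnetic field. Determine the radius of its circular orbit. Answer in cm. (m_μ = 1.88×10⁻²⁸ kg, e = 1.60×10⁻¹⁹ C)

Convert the energy: K = 1.12 keV = 1.79×10^-16 J.
v = √(2K/m) = √(2·1.79×10^-16/1.88×10^-28) = 1.38×10^6 m/s.
r = mv/(qB) = (1.88×10^-28)(1.38×10^6) / [(1×1.60×10^-19)(3.65×10^-3)] = 0.444 m.

r ≈ 44.4 cm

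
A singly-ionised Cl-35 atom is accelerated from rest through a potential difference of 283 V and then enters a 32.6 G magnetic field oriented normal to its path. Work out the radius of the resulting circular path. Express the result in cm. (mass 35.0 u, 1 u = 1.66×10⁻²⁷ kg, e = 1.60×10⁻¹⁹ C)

r ≈ 440 cm

The kinetic energy gained is K = qV = (1×1.60×10^-19)(283) = 4.53×10^-17 J.
v = √(2K/m) = 3.95×10^4 m/s.
r = mv/(qB) = (5.81×10^-26)(3.95×10^4) / [(1×1.60×10^-19)(3.26×10^-3)] = 4.40 m.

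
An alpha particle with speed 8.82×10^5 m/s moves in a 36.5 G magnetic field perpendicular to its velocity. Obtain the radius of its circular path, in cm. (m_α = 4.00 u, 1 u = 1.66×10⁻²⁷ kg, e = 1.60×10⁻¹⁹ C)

r ≈ 501 cm

The magnetic force provides the centripetal force: qvB = mv²/r, so r = mv/(qB).
r = (6.64×10^-27 kg)(8.82×10^5 m/s) / [(2×1.60×10^-19 C)(3.65×10^-3 T)] = 5.01 m.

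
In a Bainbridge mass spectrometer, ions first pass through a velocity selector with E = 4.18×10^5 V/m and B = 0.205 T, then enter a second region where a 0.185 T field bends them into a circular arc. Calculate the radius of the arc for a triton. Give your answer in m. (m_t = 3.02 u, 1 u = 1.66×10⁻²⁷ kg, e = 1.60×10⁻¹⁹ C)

r ≈ 0.345 m

The selector passes v = E/B = 4.18×10^5/0.205 = 2.04×10^6 m/s.
In the deflection region, r = mv/(qB₂) = (5.01×10^-27)(2.04×10^6) / [(1×1.60×10^-19)(0.185)] = 0.345 m.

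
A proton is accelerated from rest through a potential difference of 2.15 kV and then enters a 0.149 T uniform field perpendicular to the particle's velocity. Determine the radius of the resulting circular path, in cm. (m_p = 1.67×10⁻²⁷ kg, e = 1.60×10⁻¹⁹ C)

The kinetic energy gained is K = qV = (1×1.60×10^-19)(2150) = 3.44×10^-16 J.
v = √(2K/m) = 6.42×10^5 m/s.
r = mv/(qB) = (1.67×10^-27)(6.42×10^5) / [(1×1.60×10^-19)(0.149)] = 0.0450 m.

r ≈ 4.50 cm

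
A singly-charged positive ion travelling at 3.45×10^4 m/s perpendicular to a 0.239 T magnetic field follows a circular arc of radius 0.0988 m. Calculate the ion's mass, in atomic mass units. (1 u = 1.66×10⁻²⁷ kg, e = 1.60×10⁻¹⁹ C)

m ≈ 66.0 u

qvB = mv²/r ⇒ m = qBr/v.
m = (1×1.60×10^-19)(0.239)(0.0988) / (3.45×10^4) = 1.10×10^-25 kg = 66.0 u.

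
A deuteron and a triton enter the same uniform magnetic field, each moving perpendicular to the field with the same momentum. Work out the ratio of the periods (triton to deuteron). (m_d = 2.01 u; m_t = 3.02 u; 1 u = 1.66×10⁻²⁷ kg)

T = 2πm/(qB) is independent of speed, so T₂/T₁ = (m₂/q₂)/(m₁/q₁).
T_{triton}/T_{deuteron} = (5.01×10^-27/1e) / (3.34×10^-27/1e) = 1.50.

ratio ≈ 1.50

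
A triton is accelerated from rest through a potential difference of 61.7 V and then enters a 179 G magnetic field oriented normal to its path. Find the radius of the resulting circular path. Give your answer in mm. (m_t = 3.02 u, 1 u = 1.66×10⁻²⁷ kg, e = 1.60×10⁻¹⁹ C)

r ≈ 110 mm

The kinetic energy gained is K = qV = (1×1.60×10^-19)(61.7) = 9.87×10^-18 J.
v = √(2K/m) = 6.28×10^4 m/s.
r = mv/(qB) = (5.01×10^-27)(6.28×10^4) / [(1×1.60×10^-19)(0.0179)] = 0.110 m.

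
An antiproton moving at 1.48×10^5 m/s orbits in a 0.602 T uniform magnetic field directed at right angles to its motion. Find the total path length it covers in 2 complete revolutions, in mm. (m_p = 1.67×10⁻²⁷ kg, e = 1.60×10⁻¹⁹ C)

L ≈ 32.2 mm

r = mv/(qB) = 2.57×10^-3 m, so one revolution covers 2πr = 0.0161 m.
In 2 revolutions: L = 2·2πr = 0.0322 m.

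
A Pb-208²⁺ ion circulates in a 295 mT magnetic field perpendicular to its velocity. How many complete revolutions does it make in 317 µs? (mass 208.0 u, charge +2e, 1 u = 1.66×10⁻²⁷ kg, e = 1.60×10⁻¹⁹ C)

N = 13

T = 2πm/(qB) = 2π(3.4528×10^-25) / [(2×1.60×10^-19)(0.295)] = 2.2982×10^-5 s.
N = t/T = 3.17×10^-4 / 2.2982×10^-5 ≈ 13.79, so 13 complete revolutions.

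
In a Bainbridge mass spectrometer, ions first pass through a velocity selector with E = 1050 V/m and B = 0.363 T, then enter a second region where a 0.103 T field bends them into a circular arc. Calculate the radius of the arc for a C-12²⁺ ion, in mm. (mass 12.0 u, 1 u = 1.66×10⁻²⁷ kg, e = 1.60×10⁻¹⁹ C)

The selector passes v = E/B = 1050/0.363 = 2890 m/s.
In the deflection region, r = mv/(qB₂) = (1.99×10^-26)(2890) / [(2×1.60×10^-19)(0.103)] = 1.75×10^-3 m.

r ≈ 1.75 mm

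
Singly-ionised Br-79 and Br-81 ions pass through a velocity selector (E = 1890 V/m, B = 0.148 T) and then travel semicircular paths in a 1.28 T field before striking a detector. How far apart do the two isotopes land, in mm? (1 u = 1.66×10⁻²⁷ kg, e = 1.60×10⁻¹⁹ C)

Both emerge at v = E/B₁ = 1.28×10^4 m/s.
r = mv/(qB₂), so r₁ = 8.177×10^-3 m and r₂ = 8.384×10^-3 m, giving Δr = 2.07×10^-4 m.
After a semicircle each ion lands a diameter 2r from the entry slit, so the separation is 2Δr = 4.14×10^-4 m.

Δd ≈ 0.414 mm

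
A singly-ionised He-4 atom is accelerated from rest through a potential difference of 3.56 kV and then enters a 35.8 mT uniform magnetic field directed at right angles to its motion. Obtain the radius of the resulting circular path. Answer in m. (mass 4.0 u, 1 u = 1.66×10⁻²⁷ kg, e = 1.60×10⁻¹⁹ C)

r ≈ 0.480 m

The kinetic energy gained is K = qV = (1×1.60×10^-19)(3560) = 5.70×10^-16 J.
v = √(2K/m) = 4.14×10^5 m/s.
r = mv/(qB) = (6.64×10^-27)(4.14×10^5) / [(1×1.60×10^-19)(0.0358)] = 0.480 m.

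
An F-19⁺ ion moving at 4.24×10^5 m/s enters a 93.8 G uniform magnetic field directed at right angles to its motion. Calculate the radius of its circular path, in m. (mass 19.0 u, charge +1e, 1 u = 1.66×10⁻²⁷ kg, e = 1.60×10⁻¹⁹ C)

The magnetic force provides the centripetal force: qvB = mv²/r, so r = mv/(qB).
r = (3.15×10^-26 kg)(4.24×10^5 m/s) / [(1×1.60×10^-19 C)(9.38×10^-3 T)] = 8.91 m.

r ≈ 8.91 m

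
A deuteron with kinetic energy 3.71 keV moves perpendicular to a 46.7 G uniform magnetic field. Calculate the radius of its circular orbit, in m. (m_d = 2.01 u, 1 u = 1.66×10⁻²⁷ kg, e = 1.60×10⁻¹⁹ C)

r ≈ 2.66 m

Convert the energy: K = 3.71 keV = 5.94×10^-16 J.
v = √(2K/m) = √(2·5.94×10^-16/3.34×10^-27) = 5.96×10^5 m/s.
r = mv/(qB) = (3.34×10^-27)(5.96×10^5) / [(1×1.60×10^-19)(4.67×10^-3)] = 2.66 m.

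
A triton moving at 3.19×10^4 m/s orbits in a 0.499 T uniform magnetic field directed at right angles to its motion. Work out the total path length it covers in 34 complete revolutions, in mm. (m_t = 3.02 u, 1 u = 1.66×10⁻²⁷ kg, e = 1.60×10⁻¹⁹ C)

L ≈ 428 mm

r = mv/(qB) = 2.00×10^-3 m, so one revolution covers 2πr = 0.0126 m.
In 34 revolutions: L = 34·2πr = 0.428 m.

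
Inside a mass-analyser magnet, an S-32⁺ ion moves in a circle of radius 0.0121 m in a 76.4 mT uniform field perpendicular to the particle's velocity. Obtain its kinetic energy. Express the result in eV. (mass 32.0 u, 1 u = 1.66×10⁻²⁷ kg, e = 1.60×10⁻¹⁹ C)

K ≈ 1.29 eV

v = qBr/m = (1×1.60×10^-19)(0.0764)(0.0121) / (5.31×10^-26) = 2780 m/s.
K = ½mv² = 0.5·(5.31×10^-26)·(2780)² = 2.06×10^-19 J = 1.29 eV.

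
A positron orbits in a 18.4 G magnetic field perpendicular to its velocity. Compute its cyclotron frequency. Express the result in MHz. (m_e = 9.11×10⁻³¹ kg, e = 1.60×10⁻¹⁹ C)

f = qB/(2πm) = (1×1.60×10^-19)(1.84×10^-3) / [2π(9.11×10^-31)] = 5.14×10^7 Hz.

f ≈ 51.4 MHz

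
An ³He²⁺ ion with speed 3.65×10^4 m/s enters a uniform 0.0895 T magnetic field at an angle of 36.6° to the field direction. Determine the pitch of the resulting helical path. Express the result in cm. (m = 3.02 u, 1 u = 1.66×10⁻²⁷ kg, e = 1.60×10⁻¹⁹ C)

The velocity component along B is v∥ = v cos36.6° = 2.93×10^4 m/s.
The cyclotron period T = 2πm/(qB) = 1.10×10^-6 s is set by m, q, B alone.
Pitch = v∥·T = (2.93×10^4)(1.10×10^-6) = 0.0322 m.

pitch ≈ 3.22 cm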